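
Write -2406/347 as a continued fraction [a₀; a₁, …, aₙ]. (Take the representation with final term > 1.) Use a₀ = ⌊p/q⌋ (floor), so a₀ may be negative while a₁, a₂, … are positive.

-2406 = -7*347 + 23
347 = 15*23 + 2
23 = 11*2 + 1
2 = 2*1 + 0  (stop)
So -2406/347 = [-7; 15, 11, 2].

[-7; 15, 11, 2]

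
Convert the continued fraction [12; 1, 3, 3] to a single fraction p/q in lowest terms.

166/13

Using pₖ = aₖpₖ₋₁ + pₖ₋₂ and qₖ = aₖqₖ₋₁ + qₖ₋₂:
  k=0: a=12, p=12, q=1
  k=1: a=1, p=13, q=1
  k=2: a=3, p=51, q=4
  k=3: a=3, p=166, q=13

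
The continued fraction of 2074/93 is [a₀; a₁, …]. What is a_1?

2074 = 22·93 + 28   →  a_0 = 22
93 = 3·28 + 9   →  a_1 = 3

3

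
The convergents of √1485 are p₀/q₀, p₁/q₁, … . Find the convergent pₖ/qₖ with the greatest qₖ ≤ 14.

501/13

√1485 = [38; 1, 1, 6, 1, 1, 76, …] (period length 6).
Convergents:
  p_0/q_0 = 38/1
  p_1/q_1 = 39/1
  p_2/q_2 = 77/2
  p_3/q_3 = 501/13
  p_4/q_4 = 578/15
q_3 = 13 ≤ 14 < 15 = q_4, so the answer is 501/13.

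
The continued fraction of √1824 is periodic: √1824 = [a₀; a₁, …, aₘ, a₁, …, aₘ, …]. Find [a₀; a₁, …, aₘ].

[42; 1, 2, 2, 2, 1, 84]

a₀ = ⌊√1824⌋ = 42.
With m₀=0, d₀=1 and mₖ₊₁ = dₖaₖ − mₖ, dₖ₊₁ = (n − mₖ₊₁²)/dₖ, aₖ₊₁ = ⌊(a₀+mₖ₊₁)/dₖ₊₁⌋:
  k=1: m=42, d=60, a=1
  k=2: m=18, d=25, a=2
  k=3: m=32, d=32, a=2
  k=4: m=32, d=25, a=2
  k=5: m=18, d=60, a=1
  k=6: m=42, d=1, a=84
d=1 and a=2a₀=84 at k=6, so the next step gives (m, d) = (42, 60) again — its k=1 value — and the period has length 6.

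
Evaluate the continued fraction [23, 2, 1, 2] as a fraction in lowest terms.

Fold from the inside: start with 2/1.
  1 + 1/2 = 3/2
  2 + 2/3 = 8/3
  23 + 3/8 = 187/8

187/8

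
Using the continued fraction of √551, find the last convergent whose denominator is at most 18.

√551 = [23; 2, 8, 1, 8, 2, 46, …] (period length 6).
Convergents:
  p_0/q_0 = 23/1
  p_1/q_1 = 47/2
  p_2/q_2 = 399/17
  p_3/q_3 = 446/19
q_2 = 17 ≤ 18 < 19 = q_3, so the answer is 399/17.

399/17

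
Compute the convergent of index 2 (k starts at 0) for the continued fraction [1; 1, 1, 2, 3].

Using pₖ = aₖpₖ₋₁ + pₖ₋₂, qₖ = aₖqₖ₋₁ + qₖ₋₂ (with p₋₁=1, p₋₂=0, q₋₁=0, q₋₂=1):
  k=0: a=1, p=1, q=1
  k=1: a=1, p=2, q=1
  k=2: a=1, p=3, q=2

3/2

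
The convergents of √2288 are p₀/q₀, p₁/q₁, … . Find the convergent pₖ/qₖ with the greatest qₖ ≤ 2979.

137233/2869

√2288 = [47; 1, 4, 1, 94, …] (period length 4).
Convergents:
  p_0/q_0 = 47/1
  p_1/q_1 = 48/1
  p_2/q_2 = 239/5
  p_3/q_3 = 287/6
  p_4/q_4 = 27217/569
  p_5/q_5 = 27504/575
  p_6/q_6 = 137233/2869
  p_7/q_7 = 164737/3444
q_6 = 2869 ≤ 2979 < 3444 = q_7, so the answer is 137233/2869.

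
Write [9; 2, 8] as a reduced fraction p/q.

Using pₖ = aₖpₖ₋₁ + pₖ₋₂ and qₖ = aₖqₖ₋₁ + qₖ₋₂:
  k=0: a=9, p=9, q=1
  k=1: a=2, p=19, q=2
  k=2: a=8, p=161, q=17

161/17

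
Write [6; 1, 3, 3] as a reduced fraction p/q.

88/13

Using pₖ = aₖpₖ₋₁ + pₖ₋₂ and qₖ = aₖqₖ₋₁ + qₖ₋₂:
  k=0: a=6, p=6, q=1
  k=1: a=1, p=7, q=1
  k=2: a=3, p=27, q=4
  k=3: a=3, p=88, q=13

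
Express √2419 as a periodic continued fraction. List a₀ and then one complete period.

[49; 5, 2, 5, 98]

a₀ = ⌊√2419⌋ = 49.
With m₀=0, d₀=1 and mₖ₊₁ = dₖaₖ − mₖ, dₖ₊₁ = (n − mₖ₊₁²)/dₖ, aₖ₊₁ = ⌊(a₀+mₖ₊₁)/dₖ₊₁⌋:
  k=1: m=49, d=18, a=5
  k=2: m=41, d=41, a=2
  k=3: m=41, d=18, a=5
  k=4: m=49, d=1, a=98
d=1 and a=2a₀=98 at k=4, so the next step gives (m, d) = (49, 18) again — its k=1 value — and the period has length 4.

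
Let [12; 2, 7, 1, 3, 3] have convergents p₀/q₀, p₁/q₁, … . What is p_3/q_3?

Using pₖ = aₖpₖ₋₁ + pₖ₋₂, qₖ = aₖqₖ₋₁ + qₖ₋₂ (with p₋₁=1, p₋₂=0, q₋₁=0, q₋₂=1):
  k=0: a=12, p=12, q=1
  k=1: a=2, p=25, q=2
  k=2: a=7, p=187, q=15
  k=3: a=1, p=212, q=17

212/17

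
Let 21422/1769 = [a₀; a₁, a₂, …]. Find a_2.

21422 = 12·1769 + 194   →  a_0 = 12
1769 = 9·194 + 23   →  a_1 = 9
194 = 8·23 + 10   →  a_2 = 8

8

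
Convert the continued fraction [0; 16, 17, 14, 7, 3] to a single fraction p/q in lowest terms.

Using pₖ = aₖpₖ₋₁ + pₖ₋₂ and qₖ = aₖqₖ₋₁ + qₖ₋₂:
  k=0: a=0, p=0, q=1
  k=1: a=16, p=1, q=16
  k=2: a=17, p=17, q=273
  k=3: a=14, p=239, q=3838
  k=4: a=7, p=1690, q=27139
  k=5: a=3, p=5309, q=85255

5309/85255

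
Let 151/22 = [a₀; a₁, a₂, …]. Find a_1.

151 = 6·22 + 19   →  a_0 = 6
22 = 1·19 + 3   →  a_1 = 1

1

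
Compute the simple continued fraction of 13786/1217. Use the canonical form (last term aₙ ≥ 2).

13786 = 11×1217 + 399
1217 = 3×399 + 20
399 = 19×20 + 19
20 = 1×19 + 1
19 = 19×1 + 0  (stop)
So 13786/1217 = [11; 3, 19, 1, 19].

[11; 3, 19, 1, 19]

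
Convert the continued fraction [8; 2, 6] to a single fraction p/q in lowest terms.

Using pₖ = aₖpₖ₋₁ + pₖ₋₂ and qₖ = aₖqₖ₋₁ + qₖ₋₂:
  k=0: a=8, p=8, q=1
  k=1: a=2, p=17, q=2
  k=2: a=6, p=110, q=13

110/13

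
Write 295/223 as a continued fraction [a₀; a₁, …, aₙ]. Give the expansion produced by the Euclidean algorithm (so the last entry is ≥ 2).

[1; 3, 10, 3, 2]

295 = 1×223 + 72
223 = 3×72 + 7
72 = 10×7 + 2
7 = 3×2 + 1
2 = 2×1 + 0  (stop)
So 295/223 = [1; 3, 10, 3, 2].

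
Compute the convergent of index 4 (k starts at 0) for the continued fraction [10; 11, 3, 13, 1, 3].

4913/487

Using pₖ = aₖpₖ₋₁ + pₖ₋₂, qₖ = aₖqₖ₋₁ + qₖ₋₂ (with p₋₁=1, p₋₂=0, q₋₁=0, q₋₂=1):
  k=0: a=10, p=10, q=1
  k=1: a=11, p=111, q=11
  k=2: a=3, p=343, q=34
  k=3: a=13, p=4570, q=453
  k=4: a=1, p=4913, q=487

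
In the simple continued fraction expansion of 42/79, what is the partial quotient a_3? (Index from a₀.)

7

42 = 0·79 + 42   →  a_0 = 0
79 = 1·42 + 37   →  a_1 = 1
42 = 1·37 + 5   →  a_2 = 1
37 = 7·5 + 2   →  a_3 = 7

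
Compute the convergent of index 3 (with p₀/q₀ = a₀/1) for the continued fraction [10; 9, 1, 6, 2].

Using pₖ = aₖpₖ₋₁ + pₖ₋₂, qₖ = aₖqₖ₋₁ + qₖ₋₂ (with p₋₁=1, p₋₂=0, q₋₁=0, q₋₂=1):
  k=0: a=10, p=10, q=1
  k=1: a=9, p=91, q=9
  k=2: a=1, p=101, q=10
  k=3: a=6, p=697, q=69

697/69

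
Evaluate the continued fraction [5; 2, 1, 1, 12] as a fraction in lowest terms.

Using pₖ = aₖpₖ₋₁ + pₖ₋₂ and qₖ = aₖqₖ₋₁ + qₖ₋₂:
  k=0: a=5, p=5, q=1
  k=1: a=2, p=11, q=2
  k=2: a=1, p=16, q=3
  k=3: a=1, p=27, q=5
  k=4: a=12, p=340, q=63

340/63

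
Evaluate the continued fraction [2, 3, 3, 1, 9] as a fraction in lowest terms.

Using pₖ = aₖpₖ₋₁ + pₖ₋₂ and qₖ = aₖqₖ₋₁ + qₖ₋₂:
  k=0: a=2, p=2, q=1
  k=1: a=3, p=7, q=3
  k=2: a=3, p=23, q=10
  k=3: a=1, p=30, q=13
  k=4: a=9, p=293, q=127

293/127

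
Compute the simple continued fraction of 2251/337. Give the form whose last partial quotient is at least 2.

[6; 1, 2, 8, 3, 4]

2251 = 6*337 + 229
337 = 1*229 + 108
229 = 2*108 + 13
108 = 8*13 + 4
13 = 3*4 + 1
4 = 4*1 + 0  (stop)
So 2251/337 = [6; 1, 2, 8, 3, 4].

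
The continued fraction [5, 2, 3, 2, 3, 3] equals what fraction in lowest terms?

984/181

Using pₖ = aₖpₖ₋₁ + pₖ₋₂ and qₖ = aₖqₖ₋₁ + qₖ₋₂:
  k=0: a=5, p=5, q=1
  k=1: a=2, p=11, q=2
  k=2: a=3, p=38, q=7
  k=3: a=2, p=87, q=16
  k=4: a=3, p=299, q=55
  k=5: a=3, p=984, q=181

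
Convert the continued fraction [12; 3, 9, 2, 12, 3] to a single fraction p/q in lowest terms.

27934/2267

Using pₖ = aₖpₖ₋₁ + pₖ₋₂ and qₖ = aₖqₖ₋₁ + qₖ₋₂:
  k=0: a=12, p=12, q=1
  k=1: a=3, p=37, q=3
  k=2: a=9, p=345, q=28
  k=3: a=2, p=727, q=59
  k=4: a=12, p=9069, q=736
  k=5: a=3, p=27934, q=2267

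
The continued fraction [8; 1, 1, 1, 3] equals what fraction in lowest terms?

Fold from the inside: start with 3/1.
  1 + 1/3 = 4/3
  1 + 3/4 = 7/4
  1 + 4/7 = 11/7
  8 + 7/11 = 95/11

95/11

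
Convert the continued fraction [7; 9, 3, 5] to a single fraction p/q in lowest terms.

1059/149

Fold from the inside: start with 5/1.
  3 + 1/5 = 16/5
  9 + 5/16 = 149/16
  7 + 16/149 = 1059/149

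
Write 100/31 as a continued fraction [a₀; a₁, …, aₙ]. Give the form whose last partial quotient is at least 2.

100 = 3*31 + 7
31 = 4*7 + 3
7 = 2*3 + 1
3 = 3*1 + 0  (stop)
So 100/31 = [3; 4, 2, 3].

[3; 4, 2, 3]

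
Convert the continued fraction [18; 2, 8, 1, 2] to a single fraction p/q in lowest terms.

1016/55

Fold from the inside: start with 2/1.
  1 + 1/2 = 3/2
  8 + 2/3 = 26/3
  2 + 3/26 = 55/26
  18 + 26/55 = 1016/55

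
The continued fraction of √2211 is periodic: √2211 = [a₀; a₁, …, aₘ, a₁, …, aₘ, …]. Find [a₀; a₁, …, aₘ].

[47; 47, 94]

a₀ = ⌊√2211⌋ = 47.
With m₀=0, d₀=1 and mₖ₊₁ = dₖaₖ − mₖ, dₖ₊₁ = (n − mₖ₊₁²)/dₖ, aₖ₊₁ = ⌊(a₀+mₖ₊₁)/dₖ₊₁⌋:
  k=1: m=47, d=2, a=47
  k=2: m=47, d=1, a=94
d=1 and a=2a₀=94 at k=2, so the next step gives (m, d) = (47, 2) again — its k=1 value — and the period has length 2.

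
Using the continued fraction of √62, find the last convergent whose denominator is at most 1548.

7937/1008

√62 = [7; 1, 6, 1, 14, …] (period length 4).
Convergents:
  p_0/q_0 = 7/1
  p_1/q_1 = 8/1
  p_2/q_2 = 55/7
  p_3/q_3 = 63/8
  p_4/q_4 = 937/119
  p_5/q_5 = 1000/127
  p_6/q_6 = 6937/881
  p_7/q_7 = 7937/1008
  p_8/q_8 = 118055/14993
q_7 = 1008 ≤ 1548 < 14993 = q_8, so the answer is 7937/1008.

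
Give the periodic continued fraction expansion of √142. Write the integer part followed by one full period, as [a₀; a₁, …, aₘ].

[11; 1, 10, 1, 22]

a₀ = ⌊√142⌋ = 11.
With m₀=0, d₀=1 and mₖ₊₁ = dₖaₖ − mₖ, dₖ₊₁ = (n − mₖ₊₁²)/dₖ, aₖ₊₁ = ⌊(a₀+mₖ₊₁)/dₖ₊₁⌋:
  k=1: m=11, d=21, a=1
  k=2: m=10, d=2, a=10
  k=3: m=10, d=21, a=1
  k=4: m=11, d=1, a=22
d=1 and a=2a₀=22 at k=4, so the next step gives (m, d) = (11, 21) again — its k=1 value — and the period has length 4.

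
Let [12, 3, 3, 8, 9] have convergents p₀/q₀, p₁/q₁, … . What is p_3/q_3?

1021/83

Using pₖ = aₖpₖ₋₁ + pₖ₋₂, qₖ = aₖqₖ₋₁ + qₖ₋₂ (with p₋₁=1, p₋₂=0, q₋₁=0, q₋₂=1):
  k=0: a=12, p=12, q=1
  k=1: a=3, p=37, q=3
  k=2: a=3, p=123, q=10
  k=3: a=8, p=1021, q=83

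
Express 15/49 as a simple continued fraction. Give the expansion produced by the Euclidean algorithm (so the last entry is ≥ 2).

[0; 3, 3, 1, 3]

15 = 0*49 + 15
49 = 3*15 + 4
15 = 3*4 + 3
4 = 1*3 + 1
3 = 3*1 + 0  (stop)
So 15/49 = [0; 3, 3, 1, 3].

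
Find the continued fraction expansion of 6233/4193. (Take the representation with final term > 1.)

6233 = 1·4193 + 2040
4193 = 2·2040 + 113
2040 = 18·113 + 6
113 = 18·6 + 5
6 = 1·5 + 1
5 = 5·1 + 0  (stop)
So 6233/4193 = [1; 2, 18, 18, 1, 5].

[1; 2, 18, 18, 1, 5]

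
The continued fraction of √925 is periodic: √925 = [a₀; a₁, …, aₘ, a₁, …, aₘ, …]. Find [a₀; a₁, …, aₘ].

[30; 2, 2, 2, 2, 60]

a₀ = ⌊√925⌋ = 30.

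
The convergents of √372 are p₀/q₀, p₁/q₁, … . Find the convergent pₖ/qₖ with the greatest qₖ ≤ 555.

3491/181

√372 = [19; 3, 2, 12, 2, 3, 38, …] (period length 6).
Convergents:
  p_0/q_0 = 19/1
  p_1/q_1 = 58/3
  p_2/q_2 = 135/7
  p_3/q_3 = 1678/87
  p_4/q_4 = 3491/181
  p_5/q_5 = 12151/630
q_4 = 181 ≤ 555 < 630 = q_5, so the answer is 3491/181.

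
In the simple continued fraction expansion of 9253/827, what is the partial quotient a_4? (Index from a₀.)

7

9253 = 11·827 + 156   →  a_0 = 11
827 = 5·156 + 47   →  a_1 = 5
156 = 3·47 + 15   →  a_2 = 3
47 = 3·15 + 2   →  a_3 = 3
15 = 7·2 + 1   →  a_4 = 7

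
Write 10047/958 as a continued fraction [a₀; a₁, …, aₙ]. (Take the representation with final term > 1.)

[10; 2, 19, 2, 5, 2]

10047 = 10*958 + 467
958 = 2*467 + 24
467 = 19*24 + 11
24 = 2*11 + 2
11 = 5*2 + 1
2 = 2*1 + 0  (stop)
So 10047/958 = [10; 2, 19, 2, 5, 2].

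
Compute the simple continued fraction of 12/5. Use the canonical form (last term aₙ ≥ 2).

[2; 2, 2]

12 = 2*5 + 2
5 = 2*2 + 1
2 = 2*1 + 0  (stop)
So 12/5 = [2; 2, 2].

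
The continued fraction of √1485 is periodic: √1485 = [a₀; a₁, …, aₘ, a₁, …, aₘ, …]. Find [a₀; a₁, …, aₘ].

[38; 1, 1, 6, 1, 1, 76]

a₀ = ⌊√1485⌋ = 38.
With m₀=0, d₀=1 and mₖ₊₁ = dₖaₖ − mₖ, dₖ₊₁ = (n − mₖ₊₁²)/dₖ, aₖ₊₁ = ⌊(a₀+mₖ₊₁)/dₖ₊₁⌋:
  k=1: m=38, d=41, a=1
  k=2: m=3, d=36, a=1
  k=3: m=33, d=11, a=6
  k=4: m=33, d=36, a=1
  k=5: m=3, d=41, a=1
  k=6: m=38, d=1, a=76
d=1 and a=2a₀=76 at k=6, so the next step gives (m, d) = (38, 41) again — its k=1 value — and the period has length 6.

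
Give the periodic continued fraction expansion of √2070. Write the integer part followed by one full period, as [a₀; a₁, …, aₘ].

[45; 2, 90]

a₀ = ⌊√2070⌋ = 45.
With m₀=0, d₀=1 and mₖ₊₁ = dₖaₖ − mₖ, dₖ₊₁ = (n − mₖ₊₁²)/dₖ, aₖ₊₁ = ⌊(a₀+mₖ₊₁)/dₖ₊₁⌋:
  k=1: m=45, d=45, a=2
  k=2: m=45, d=1, a=90
d=1 and a=2a₀=90 at k=2, so the next step gives (m, d) = (45, 45) again — its k=1 value — and the period has length 2.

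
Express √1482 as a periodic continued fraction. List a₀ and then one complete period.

[38; 2, 76]

a₀ = ⌊√1482⌋ = 38.
With m₀=0, d₀=1 and mₖ₊₁ = dₖaₖ − mₖ, dₖ₊₁ = (n − mₖ₊₁²)/dₖ, aₖ₊₁ = ⌊(a₀+mₖ₊₁)/dₖ₊₁⌋:
  k=1: m=38, d=38, a=2
  k=2: m=38, d=1, a=76
d=1 and a=2a₀=76 at k=2, so the next step gives (m, d) = (38, 38) again — its k=1 value — and the period has length 2.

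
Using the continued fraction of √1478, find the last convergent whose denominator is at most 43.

√1478 = [38; 2, 4, 38, 4, 2, 76, …] (period length 6).
Convergents:
  p_0/q_0 = 38/1
  p_1/q_1 = 77/2
  p_2/q_2 = 346/9
  p_3/q_3 = 13225/344
q_2 = 9 ≤ 43 < 344 = q_3, so the answer is 346/9.

346/9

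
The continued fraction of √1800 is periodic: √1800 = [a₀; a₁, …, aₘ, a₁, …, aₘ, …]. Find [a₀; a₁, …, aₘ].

a₀ = ⌊√1800⌋ = 42.
With m₀=0, d₀=1 and mₖ₊₁ = dₖaₖ − mₖ, dₖ₊₁ = (n − mₖ₊₁²)/dₖ, aₖ₊₁ = ⌊(a₀+mₖ₊₁)/dₖ₊₁⌋:
  k=1: m=42, d=36, a=2
  k=2: m=30, d=25, a=2
  k=3: m=20, d=56, a=1
  k=4: m=36, d=9, a=8
  k=5: m=36, d=56, a=1
  k=6: m=20, d=25, a=2
  k=7: m=30, d=36, a=2
  k=8: m=42, d=1, a=84
d=1 and a=2a₀=84 at k=8, so the next step gives (m, d) = (42, 36) again — its k=1 value — and the period has length 8.

[42; 2, 2, 1, 8, 1, 2, 2, 84]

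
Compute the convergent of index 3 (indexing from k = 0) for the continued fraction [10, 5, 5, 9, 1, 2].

Using pₖ = aₖpₖ₋₁ + pₖ₋₂, qₖ = aₖqₖ₋₁ + qₖ₋₂ (with p₋₁=1, p₋₂=0, q₋₁=0, q₋₂=1):
  k=0: a=10, p=10, q=1
  k=1: a=5, p=51, q=5
  k=2: a=5, p=265, q=26
  k=3: a=9, p=2436, q=239

2436/239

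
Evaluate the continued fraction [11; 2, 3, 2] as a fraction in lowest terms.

183/16

Using pₖ = aₖpₖ₋₁ + pₖ₋₂ and qₖ = aₖqₖ₋₁ + qₖ₋₂:
  k=0: a=11, p=11, q=1
  k=1: a=2, p=23, q=2
  k=2: a=3, p=80, q=7
  k=3: a=2, p=183, q=16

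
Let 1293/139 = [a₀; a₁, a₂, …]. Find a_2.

1293 = 9·139 + 42   →  a_0 = 9
139 = 3·42 + 13   →  a_1 = 3
42 = 3·13 + 3   →  a_2 = 3

3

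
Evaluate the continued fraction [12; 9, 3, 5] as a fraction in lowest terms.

1804/149

Using pₖ = aₖpₖ₋₁ + pₖ₋₂ and qₖ = aₖqₖ₋₁ + qₖ₋₂:
  k=0: a=12, p=12, q=1
  k=1: a=9, p=109, q=9
  k=2: a=3, p=339, q=28
  k=3: a=5, p=1804, q=149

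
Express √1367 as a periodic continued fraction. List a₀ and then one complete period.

a₀ = ⌊√1367⌋ = 36.

[36; 1, 35, 1, 72]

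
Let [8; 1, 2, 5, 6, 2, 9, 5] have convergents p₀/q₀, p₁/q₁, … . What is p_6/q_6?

17591/2025

Using pₖ = aₖpₖ₋₁ + pₖ₋₂, qₖ = aₖqₖ₋₁ + qₖ₋₂ (with p₋₁=1, p₋₂=0, q₋₁=0, q₋₂=1):
  k=0: a=8, p=8, q=1
  k=1: a=1, p=9, q=1
  k=2: a=2, p=26, q=3
  k=3: a=5, p=139, q=16
  k=4: a=6, p=860, q=99
  k=5: a=2, p=1859, q=214
  k=6: a=9, p=17591, q=2025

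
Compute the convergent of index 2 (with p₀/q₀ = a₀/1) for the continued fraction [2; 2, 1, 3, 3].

7/3

Using pₖ = aₖpₖ₋₁ + pₖ₋₂, qₖ = aₖqₖ₋₁ + qₖ₋₂ (with p₋₁=1, p₋₂=0, q₋₁=0, q₋₂=1):
  k=0: a=2, p=2, q=1
  k=1: a=2, p=5, q=2
  k=2: a=1, p=7, q=3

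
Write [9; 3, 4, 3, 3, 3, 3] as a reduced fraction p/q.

14113/1516

Using pₖ = aₖpₖ₋₁ + pₖ₋₂ and qₖ = aₖqₖ₋₁ + qₖ₋₂:
  k=0: a=9, p=9, q=1
  k=1: a=3, p=28, q=3
  k=2: a=4, p=121, q=13
  k=3: a=3, p=391, q=42
  k=4: a=3, p=1294, q=139
  k=5: a=3, p=4273, q=459
  k=6: a=3, p=14113, q=1516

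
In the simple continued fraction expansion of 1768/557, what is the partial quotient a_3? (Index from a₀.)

2

1768 = 3·557 + 97   →  a_0 = 3
557 = 5·97 + 72   →  a_1 = 5
97 = 1·72 + 25   →  a_2 = 1
72 = 2·25 + 22   →  a_3 = 2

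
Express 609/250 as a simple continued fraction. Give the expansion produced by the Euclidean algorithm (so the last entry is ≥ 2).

609 = 2·250 + 109
250 = 2·109 + 32
109 = 3·32 + 13
32 = 2·13 + 6
13 = 2·6 + 1
6 = 6·1 + 0  (stop)
So 609/250 = [2; 2, 3, 2, 2, 6].

[2; 2, 3, 2, 2, 6]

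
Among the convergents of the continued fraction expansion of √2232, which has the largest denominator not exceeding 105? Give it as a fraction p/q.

1937/41

√2232 = [47; 4, 10, 4, 94, …] (period length 4).
Convergents:
  p_0/q_0 = 47/1
  p_1/q_1 = 189/4
  p_2/q_2 = 1937/41
  p_3/q_3 = 7937/168
q_2 = 41 ≤ 105 < 168 = q_3, so the answer is 1937/41.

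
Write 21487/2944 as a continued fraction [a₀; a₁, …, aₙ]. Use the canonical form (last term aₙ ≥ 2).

21487 = 7*2944 + 879
2944 = 3*879 + 307
879 = 2*307 + 265
307 = 1*265 + 42
265 = 6*42 + 13
42 = 3*13 + 3
13 = 4*3 + 1
3 = 3*1 + 0  (stop)
So 21487/2944 = [7; 3, 2, 1, 6, 3, 4, 3].

[7; 3, 2, 1, 6, 3, 4, 3]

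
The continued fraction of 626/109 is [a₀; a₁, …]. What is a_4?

8

626 = 5·109 + 81   →  a_0 = 5
109 = 1·81 + 28   →  a_1 = 1
81 = 2·28 + 25   →  a_2 = 2
28 = 1·25 + 3   →  a_3 = 1
25 = 8·3 + 1   →  a_4 = 8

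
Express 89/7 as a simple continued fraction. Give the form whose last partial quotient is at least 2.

89 = 12·7 + 5
7 = 1·5 + 2
5 = 2·2 + 1
2 = 2·1 + 0  (stop)
So 89/7 = [12; 1, 2, 2].

[12; 1, 2, 2]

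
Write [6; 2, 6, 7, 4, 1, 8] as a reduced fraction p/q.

27200/4209

Fold from the inside: start with 8/1.
  1 + 1/8 = 9/8
  4 + 8/9 = 44/9
  7 + 9/44 = 317/44
  6 + 44/317 = 1946/317
  2 + 317/1946 = 4209/1946
  6 + 1946/4209 = 27200/4209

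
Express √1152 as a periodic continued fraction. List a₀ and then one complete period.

a₀ = ⌊√1152⌋ = 33.
With m₀=0, d₀=1 and mₖ₊₁ = dₖaₖ − mₖ, dₖ₊₁ = (n − mₖ₊₁²)/dₖ, aₖ₊₁ = ⌊(a₀+mₖ₊₁)/dₖ₊₁⌋:
  k=1: m=33, d=63, a=1
  k=2: m=30, d=4, a=15
  k=3: m=30, d=63, a=1
  k=4: m=33, d=1, a=66
d=1 and a=2a₀=66 at k=4, so the next step gives (m, d) = (33, 63) again — its k=1 value — and the period has length 4.

[33; 1, 15, 1, 66]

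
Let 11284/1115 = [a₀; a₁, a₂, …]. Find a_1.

8

11284 = 10·1115 + 134   →  a_0 = 10
1115 = 8·134 + 43   →  a_1 = 8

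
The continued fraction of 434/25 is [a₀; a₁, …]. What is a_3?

434 = 17·25 + 9   →  a_0 = 17
25 = 2·9 + 7   →  a_1 = 2
9 = 1·7 + 2   →  a_2 = 1
7 = 3·2 + 1   →  a_3 = 3

3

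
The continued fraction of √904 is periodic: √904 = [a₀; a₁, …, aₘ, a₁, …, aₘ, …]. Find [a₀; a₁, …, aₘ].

a₀ = ⌊√904⌋ = 30.
With m₀=0, d₀=1 and mₖ₊₁ = dₖaₖ − mₖ, dₖ₊₁ = (n − mₖ₊₁²)/dₖ, aₖ₊₁ = ⌊(a₀+mₖ₊₁)/dₖ₊₁⌋:
  k=1: m=30, d=4, a=15
  k=2: m=30, d=1, a=60
d=1 and a=2a₀=60 at k=2, so the next step gives (m, d) = (30, 4) again — its k=1 value — and the period has length 2.

[30; 15, 60]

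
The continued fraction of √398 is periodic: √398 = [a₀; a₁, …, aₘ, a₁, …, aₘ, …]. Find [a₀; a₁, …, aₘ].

[19; 1, 18, 1, 38]

a₀ = ⌊√398⌋ = 19.
With m₀=0, d₀=1 and mₖ₊₁ = dₖaₖ − mₖ, dₖ₊₁ = (n − mₖ₊₁²)/dₖ, aₖ₊₁ = ⌊(a₀+mₖ₊₁)/dₖ₊₁⌋:
  k=1: m=19, d=37, a=1
  k=2: m=18, d=2, a=18
  k=3: m=18, d=37, a=1
  k=4: m=19, d=1, a=38
d=1 and a=2a₀=38 at k=4, so the next step gives (m, d) = (19, 37) again — its k=1 value — and the period has length 4.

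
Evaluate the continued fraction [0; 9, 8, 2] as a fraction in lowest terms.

Fold from the inside: start with 2/1.
  8 + 1/2 = 17/2
  9 + 2/17 = 155/17
  0 + 17/155 = 17/155

17/155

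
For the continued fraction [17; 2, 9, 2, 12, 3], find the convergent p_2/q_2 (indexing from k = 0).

Using pₖ = aₖpₖ₋₁ + pₖ₋₂, qₖ = aₖqₖ₋₁ + qₖ₋₂ (with p₋₁=1, p₋₂=0, q₋₁=0, q₋₂=1):
  k=0: a=17, p=17, q=1
  k=1: a=2, p=35, q=2
  k=2: a=9, p=332, q=19

332/19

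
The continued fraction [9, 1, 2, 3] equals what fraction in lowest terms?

97/10

Fold from the inside: start with 3/1.
  2 + 1/3 = 7/3
  1 + 3/7 = 10/7
  9 + 7/10 = 97/10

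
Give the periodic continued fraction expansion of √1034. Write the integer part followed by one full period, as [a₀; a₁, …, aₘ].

[32; 6, 2, 2, 2, 6, 64]

a₀ = ⌊√1034⌋ = 32.
With m₀=0, d₀=1 and mₖ₊₁ = dₖaₖ − mₖ, dₖ₊₁ = (n − mₖ₊₁²)/dₖ, aₖ₊₁ = ⌊(a₀+mₖ₊₁)/dₖ₊₁⌋:
  k=1: m=32, d=10, a=6
  k=2: m=28, d=25, a=2
  k=3: m=22, d=22, a=2
  k=4: m=22, d=25, a=2
  k=5: m=28, d=10, a=6
  k=6: m=32, d=1, a=64
d=1 and a=2a₀=64 at k=6, so the next step gives (m, d) = (32, 10) again — its k=1 value — and the period has length 6.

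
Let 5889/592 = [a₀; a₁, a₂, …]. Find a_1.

1

5889 = 9·592 + 561   →  a_0 = 9
592 = 1·561 + 31   →  a_1 = 1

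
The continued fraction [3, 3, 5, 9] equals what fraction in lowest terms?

487/147

Using pₖ = aₖpₖ₋₁ + pₖ₋₂ and qₖ = aₖqₖ₋₁ + qₖ₋₂:
  k=0: a=3, p=3, q=1
  k=1: a=3, p=10, q=3
  k=2: a=5, p=53, q=16
  k=3: a=9, p=487, q=147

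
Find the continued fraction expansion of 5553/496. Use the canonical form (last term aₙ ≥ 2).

5553 = 11*496 + 97
496 = 5*97 + 11
97 = 8*11 + 9
11 = 1*9 + 2
9 = 4*2 + 1
2 = 2*1 + 0  (stop)
So 5553/496 = [11; 5, 8, 1, 4, 2].

[11; 5, 8, 1, 4, 2]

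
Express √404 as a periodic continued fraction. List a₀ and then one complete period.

a₀ = ⌊√404⌋ = 20.
With m₀=0, d₀=1 and mₖ₊₁ = dₖaₖ − mₖ, dₖ₊₁ = (n − mₖ₊₁²)/dₖ, aₖ₊₁ = ⌊(a₀+mₖ₊₁)/dₖ₊₁⌋:
  k=1: m=20, d=4, a=10
  k=2: m=20, d=1, a=40
d=1 and a=2a₀=40 at k=2, so the next step gives (m, d) = (20, 4) again — its k=1 value — and the period has length 2.

[20; 10, 40]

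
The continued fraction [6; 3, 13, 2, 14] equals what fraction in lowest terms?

7603/1202

Using pₖ = aₖpₖ₋₁ + pₖ₋₂ and qₖ = aₖqₖ₋₁ + qₖ₋₂:
  k=0: a=6, p=6, q=1
  k=1: a=3, p=19, q=3
  k=2: a=13, p=253, q=40
  k=3: a=2, p=525, q=83
  k=4: a=14, p=7603, q=1202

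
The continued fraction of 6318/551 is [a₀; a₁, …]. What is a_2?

6

6318 = 11·551 + 257   →  a_0 = 11
551 = 2·257 + 37   →  a_1 = 2
257 = 6·37 + 35   →  a_2 = 6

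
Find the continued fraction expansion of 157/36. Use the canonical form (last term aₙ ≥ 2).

157 = 4*36 + 13
36 = 2*13 + 10
13 = 1*10 + 3
10 = 3*3 + 1
3 = 3*1 + 0  (stop)
So 157/36 = [4; 2, 1, 3, 3].

[4; 2, 1, 3, 3]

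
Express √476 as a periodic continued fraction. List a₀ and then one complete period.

[21; 1, 4, 2, 10, 2, 4, 1, 42]

a₀ = ⌊√476⌋ = 21.
With m₀=0, d₀=1 and mₖ₊₁ = dₖaₖ − mₖ, dₖ₊₁ = (n − mₖ₊₁²)/dₖ, aₖ₊₁ = ⌊(a₀+mₖ₊₁)/dₖ₊₁⌋:
  k=1: m=21, d=35, a=1
  k=2: m=14, d=8, a=4
  k=3: m=18, d=19, a=2
  k=4: m=20, d=4, a=10
  k=5: m=20, d=19, a=2
  k=6: m=18, d=8, a=4
  k=7: m=14, d=35, a=1
  k=8: m=21, d=1, a=42
d=1 and a=2a₀=42 at k=8, so the next step gives (m, d) = (21, 35) again — its k=1 value — and the period has length 8.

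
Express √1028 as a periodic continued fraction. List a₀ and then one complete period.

[32; 16, 64]

a₀ = ⌊√1028⌋ = 32.
With m₀=0, d₀=1 and mₖ₊₁ = dₖaₖ − mₖ, dₖ₊₁ = (n − mₖ₊₁²)/dₖ, aₖ₊₁ = ⌊(a₀+mₖ₊₁)/dₖ₊₁⌋:
  k=1: m=32, d=4, a=16
  k=2: m=32, d=1, a=64
d=1 and a=2a₀=64 at k=2, so the next step gives (m, d) = (32, 4) again — its k=1 value — and the period has length 2.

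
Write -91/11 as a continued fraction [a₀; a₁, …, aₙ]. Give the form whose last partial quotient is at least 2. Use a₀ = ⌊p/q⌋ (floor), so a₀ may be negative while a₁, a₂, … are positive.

-91 = -9*11 + 8
11 = 1*8 + 3
8 = 2*3 + 2
3 = 1*2 + 1
2 = 2*1 + 0  (stop)
So -91/11 = [-9; 1, 2, 1, 2].

[-9; 1, 2, 1, 2]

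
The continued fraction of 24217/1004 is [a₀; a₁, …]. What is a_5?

3

24217 = 24·1004 + 121   →  a_0 = 24
1004 = 8·121 + 36   →  a_1 = 8
121 = 3·36 + 13   →  a_2 = 3
36 = 2·13 + 10   →  a_3 = 2
13 = 1·10 + 3   →  a_4 = 1
10 = 3·3 + 1   →  a_5 = 3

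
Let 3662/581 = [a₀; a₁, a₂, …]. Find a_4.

8

3662 = 6·581 + 176   →  a_0 = 6
581 = 3·176 + 53   →  a_1 = 3
176 = 3·53 + 17   →  a_2 = 3
53 = 3·17 + 2   →  a_3 = 3
17 = 8·2 + 1   →  a_4 = 8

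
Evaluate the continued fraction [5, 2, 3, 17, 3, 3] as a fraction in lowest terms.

6684/1231

Using pₖ = aₖpₖ₋₁ + pₖ₋₂ and qₖ = aₖqₖ₋₁ + qₖ₋₂:
  k=0: a=5, p=5, q=1
  k=1: a=2, p=11, q=2
  k=2: a=3, p=38, q=7
  k=3: a=17, p=657, q=121
  k=4: a=3, p=2009, q=370
  k=5: a=3, p=6684, q=1231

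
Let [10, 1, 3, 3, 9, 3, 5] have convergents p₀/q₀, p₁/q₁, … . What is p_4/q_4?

1303/121

Using pₖ = aₖpₖ₋₁ + pₖ₋₂, qₖ = aₖqₖ₋₁ + qₖ₋₂ (with p₋₁=1, p₋₂=0, q₋₁=0, q₋₂=1):
  k=0: a=10, p=10, q=1
  k=1: a=1, p=11, q=1
  k=2: a=3, p=43, q=4
  k=3: a=3, p=140, q=13
  k=4: a=9, p=1303, q=121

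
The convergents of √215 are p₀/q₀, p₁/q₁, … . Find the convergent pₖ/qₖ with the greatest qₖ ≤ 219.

2566/175

√215 = [14; 1, 1, 1, 28, …] (period length 4).
Convergents:
  p_0/q_0 = 14/1
  p_1/q_1 = 15/1
  p_2/q_2 = 29/2
  p_3/q_3 = 44/3
  p_4/q_4 = 1261/86
  p_5/q_5 = 1305/89
  p_6/q_6 = 2566/175
  p_7/q_7 = 3871/264
q_6 = 175 ≤ 219 < 264 = q_7, so the answer is 2566/175.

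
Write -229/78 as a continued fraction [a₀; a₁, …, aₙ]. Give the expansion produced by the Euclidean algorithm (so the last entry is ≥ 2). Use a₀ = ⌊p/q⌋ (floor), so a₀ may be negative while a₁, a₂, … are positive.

-229 = -3·78 + 5
78 = 15·5 + 3
5 = 1·3 + 2
3 = 1·2 + 1
2 = 2·1 + 0  (stop)
So -229/78 = [-3; 15, 1, 1, 2].

[-3; 15, 1, 1, 2]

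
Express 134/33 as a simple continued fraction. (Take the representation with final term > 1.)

134 = 4×33 + 2
33 = 16×2 + 1
2 = 2×1 + 0  (stop)
So 134/33 = [4; 16, 2].

[4; 16, 2]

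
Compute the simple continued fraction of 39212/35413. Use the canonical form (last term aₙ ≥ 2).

[1; 9, 3, 9, 5, 3, 8]

39212 = 1×35413 + 3799
35413 = 9×3799 + 1222
3799 = 3×1222 + 133
1222 = 9×133 + 25
133 = 5×25 + 8
25 = 3×8 + 1
8 = 8×1 + 0  (stop)
So 39212/35413 = [1; 9, 3, 9, 5, 3, 8].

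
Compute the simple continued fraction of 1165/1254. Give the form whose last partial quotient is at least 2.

[0; 1, 13, 11, 8]

1165 = 0·1254 + 1165
1254 = 1·1165 + 89
1165 = 13·89 + 8
89 = 11·8 + 1
8 = 8·1 + 0  (stop)
So 1165/1254 = [0; 1, 13, 11, 8].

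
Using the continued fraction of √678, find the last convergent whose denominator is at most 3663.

35230/1353

√678 = [26; 26, 52, …] (period length 2).
Convergents:
  p_0/q_0 = 26/1
  p_1/q_1 = 677/26
  p_2/q_2 = 35230/1353
  p_3/q_3 = 916657/35204
q_2 = 1353 ≤ 3663 < 35204 = q_3, so the answer is 35230/1353.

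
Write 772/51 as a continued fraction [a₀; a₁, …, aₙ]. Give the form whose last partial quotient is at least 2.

772 = 15×51 + 7
51 = 7×7 + 2
7 = 3×2 + 1
2 = 2×1 + 0  (stop)
So 772/51 = [15; 7, 3, 2].

[15; 7, 3, 2]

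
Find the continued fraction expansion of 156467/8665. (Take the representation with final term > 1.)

[18; 17, 2, 3, 3, 10, 2]

156467 = 18*8665 + 497
8665 = 17*497 + 216
497 = 2*216 + 65
216 = 3*65 + 21
65 = 3*21 + 2
21 = 10*2 + 1
2 = 2*1 + 0  (stop)
So 156467/8665 = [18; 17, 2, 3, 3, 10, 2].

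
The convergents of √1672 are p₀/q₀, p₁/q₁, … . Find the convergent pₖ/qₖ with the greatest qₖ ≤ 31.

√1672 = [40; 1, 8, 10, 8, 1, 80, …] (period length 6).
Convergents:
  p_0/q_0 = 40/1
  p_1/q_1 = 41/1
  p_2/q_2 = 368/9
  p_3/q_3 = 3721/91
q_2 = 9 ≤ 31 < 91 = q_3, so the answer is 368/9.

368/9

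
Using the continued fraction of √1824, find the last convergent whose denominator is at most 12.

√1824 = [42; 1, 2, 2, 2, 1, 84, …] (period length 6).
Convergents:
  p_0/q_0 = 42/1
  p_1/q_1 = 43/1
  p_2/q_2 = 128/3
  p_3/q_3 = 299/7
  p_4/q_4 = 726/17
q_3 = 7 ≤ 12 < 17 = q_4, so the answer is 299/7.

299/7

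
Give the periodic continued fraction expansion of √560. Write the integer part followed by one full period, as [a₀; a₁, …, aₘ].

a₀ = ⌊√560⌋ = 23.
With m₀=0, d₀=1 and mₖ₊₁ = dₖaₖ − mₖ, dₖ₊₁ = (n − mₖ₊₁²)/dₖ, aₖ₊₁ = ⌊(a₀+mₖ₊₁)/dₖ₊₁⌋:
  k=1: m=23, d=31, a=1
  k=2: m=8, d=16, a=1
  k=3: m=8, d=31, a=1
  k=4: m=23, d=1, a=46
d=1 and a=2a₀=46 at k=4, so the next step gives (m, d) = (23, 31) again — its k=1 value — and the period has length 4.

[23; 1, 1, 1, 46]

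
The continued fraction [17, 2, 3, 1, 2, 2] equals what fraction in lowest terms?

Using pₖ = aₖpₖ₋₁ + pₖ₋₂ and qₖ = aₖqₖ₋₁ + qₖ₋₂:
  k=0: a=17, p=17, q=1
  k=1: a=2, p=35, q=2
  k=2: a=3, p=122, q=7
  k=3: a=1, p=157, q=9
  k=4: a=2, p=436, q=25
  k=5: a=2, p=1029, q=59

1029/59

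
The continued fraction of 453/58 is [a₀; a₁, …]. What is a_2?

4

453 = 7·58 + 47   →  a_0 = 7
58 = 1·47 + 11   →  a_1 = 1
47 = 4·11 + 3   →  a_2 = 4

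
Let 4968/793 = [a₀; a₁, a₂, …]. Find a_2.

4968 = 6·793 + 210   →  a_0 = 6
793 = 3·210 + 163   →  a_1 = 3
210 = 1·163 + 47   →  a_2 = 1

1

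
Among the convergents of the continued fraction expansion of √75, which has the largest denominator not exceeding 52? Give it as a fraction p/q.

√75 = [8; 1, 1, 1, 16, …] (period length 4).
Convergents:
  p_0/q_0 = 8/1
  p_1/q_1 = 9/1
  p_2/q_2 = 17/2
  p_3/q_3 = 26/3
  p_4/q_4 = 433/50
  p_5/q_5 = 459/53
q_4 = 50 ≤ 52 < 53 = q_5, so the answer is 433/50.

433/50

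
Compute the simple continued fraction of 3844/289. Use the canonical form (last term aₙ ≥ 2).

3844 = 13×289 + 87
289 = 3×87 + 28
87 = 3×28 + 3
28 = 9×3 + 1
3 = 3×1 + 0  (stop)
So 3844/289 = [13; 3, 3, 9, 3].

[13; 3, 3, 9, 3]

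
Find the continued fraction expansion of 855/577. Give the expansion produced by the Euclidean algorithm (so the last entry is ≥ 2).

855 = 1·577 + 278
577 = 2·278 + 21
278 = 13·21 + 5
21 = 4·5 + 1
5 = 5·1 + 0  (stop)
So 855/577 = [1; 2, 13, 4, 5].

[1; 2, 13, 4, 5]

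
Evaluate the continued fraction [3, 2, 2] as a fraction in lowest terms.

Fold from the inside: start with 2/1.
  2 + 1/2 = 5/2
  3 + 2/5 = 17/5

17/5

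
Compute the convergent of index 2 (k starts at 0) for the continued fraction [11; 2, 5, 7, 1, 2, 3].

126/11

Using pₖ = aₖpₖ₋₁ + pₖ₋₂, qₖ = aₖqₖ₋₁ + qₖ₋₂ (with p₋₁=1, p₋₂=0, q₋₁=0, q₋₂=1):
  k=0: a=11, p=11, q=1
  k=1: a=2, p=23, q=2
  k=2: a=5, p=126, q=11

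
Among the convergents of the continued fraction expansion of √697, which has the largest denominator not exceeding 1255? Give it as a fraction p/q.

13966/529

√697 = [26; 2, 2, 52, …] (period length 3).
Convergents:
  p_0/q_0 = 26/1
  p_1/q_1 = 53/2
  p_2/q_2 = 132/5
  p_3/q_3 = 6917/262
  p_4/q_4 = 13966/529
  p_5/q_5 = 34849/1320
q_4 = 529 ≤ 1255 < 1320 = q_5, so the answer is 13966/529.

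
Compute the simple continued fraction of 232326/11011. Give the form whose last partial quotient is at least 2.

[21; 10, 17, 1, 19, 3]

232326 = 21×11011 + 1095
11011 = 10×1095 + 61
1095 = 17×61 + 58
61 = 1×58 + 3
58 = 19×3 + 1
3 = 3×1 + 0  (stop)
So 232326/11011 = [21; 10, 17, 1, 19, 3].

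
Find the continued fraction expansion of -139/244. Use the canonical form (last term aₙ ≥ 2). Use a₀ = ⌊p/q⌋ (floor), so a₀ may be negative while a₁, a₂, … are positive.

[-1; 2, 3, 11, 3]

-139 = -1*244 + 105
244 = 2*105 + 34
105 = 3*34 + 3
34 = 11*3 + 1
3 = 3*1 + 0  (stop)
So -139/244 = [-1; 2, 3, 11, 3].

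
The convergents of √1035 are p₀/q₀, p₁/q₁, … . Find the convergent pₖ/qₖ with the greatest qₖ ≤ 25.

√1035 = [32; 5, 1, 5, 64, …] (period length 4).
Convergents:
  p_0/q_0 = 32/1
  p_1/q_1 = 161/5
  p_2/q_2 = 193/6
  p_3/q_3 = 1126/35
q_2 = 6 ≤ 25 < 35 = q_3, so the answer is 193/6.

193/6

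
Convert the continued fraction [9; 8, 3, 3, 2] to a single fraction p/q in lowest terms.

Fold from the inside: start with 2/1.
  3 + 1/2 = 7/2
  3 + 2/7 = 23/7
  8 + 7/23 = 191/23
  9 + 23/191 = 1742/191

1742/191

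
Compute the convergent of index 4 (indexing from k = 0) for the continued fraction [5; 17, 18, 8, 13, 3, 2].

Using pₖ = aₖpₖ₋₁ + pₖ₋₂, qₖ = aₖqₖ₋₁ + qₖ₋₂ (with p₋₁=1, p₋₂=0, q₋₁=0, q₋₂=1):
  k=0: a=5, p=5, q=1
  k=1: a=17, p=86, q=17
  k=2: a=18, p=1553, q=307
  k=3: a=8, p=12510, q=2473
  k=4: a=13, p=164183, q=32456

164183/32456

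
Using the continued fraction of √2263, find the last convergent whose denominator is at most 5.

√2263 = [47; 1, 1, 3, 47, 3, 1, 1, 94, …] (period length 8).
Convergents:
  p_0/q_0 = 47/1
  p_1/q_1 = 48/1
  p_2/q_2 = 95/2
  p_3/q_3 = 333/7
q_2 = 2 ≤ 5 < 7 = q_3, so the answer is 95/2.

95/2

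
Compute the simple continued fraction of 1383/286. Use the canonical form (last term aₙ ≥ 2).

1383 = 4×286 + 239
286 = 1×239 + 47
239 = 5×47 + 4
47 = 11×4 + 3
4 = 1×3 + 1
3 = 3×1 + 0  (stop)
So 1383/286 = [4; 1, 5, 11, 1, 3].

[4; 1, 5, 11, 1, 3]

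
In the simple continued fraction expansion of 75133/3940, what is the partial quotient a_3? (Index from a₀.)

3

75133 = 19·3940 + 273   →  a_0 = 19
3940 = 14·273 + 118   →  a_1 = 14
273 = 2·118 + 37   →  a_2 = 2
118 = 3·37 + 7   →  a_3 = 3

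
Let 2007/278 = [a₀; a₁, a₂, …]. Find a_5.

2007 = 7·278 + 61   →  a_0 = 7
278 = 4·61 + 34   →  a_1 = 4
61 = 1·34 + 27   →  a_2 = 1
34 = 1·27 + 7   →  a_3 = 1
27 = 3·7 + 6   →  a_4 = 3
7 = 1·6 + 1   →  a_5 = 1

1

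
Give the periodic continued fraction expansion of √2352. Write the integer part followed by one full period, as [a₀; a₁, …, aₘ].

a₀ = ⌊√2352⌋ = 48.
With m₀=0, d₀=1 and mₖ₊₁ = dₖaₖ − mₖ, dₖ₊₁ = (n − mₖ₊₁²)/dₖ, aₖ₊₁ = ⌊(a₀+mₖ₊₁)/dₖ₊₁⌋:
  k=1: m=48, d=48, a=2
  k=2: m=48, d=1, a=96
d=1 and a=2a₀=96 at k=2, so the next step gives (m, d) = (48, 48) again — its k=1 value — and the period has length 2.

[48; 2, 96]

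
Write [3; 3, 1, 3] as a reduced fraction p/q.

49/15

Using pₖ = aₖpₖ₋₁ + pₖ₋₂ and qₖ = aₖqₖ₋₁ + qₖ₋₂:
  k=0: a=3, p=3, q=1
  k=1: a=3, p=10, q=3
  k=2: a=1, p=13, q=4
  k=3: a=3, p=49, q=15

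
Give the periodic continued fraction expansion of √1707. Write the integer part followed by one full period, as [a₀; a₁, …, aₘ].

[41; 3, 6, 41, 6, 3, 82]

a₀ = ⌊√1707⌋ = 41.
With m₀=0, d₀=1 and mₖ₊₁ = dₖaₖ − mₖ, dₖ₊₁ = (n − mₖ₊₁²)/dₖ, aₖ₊₁ = ⌊(a₀+mₖ₊₁)/dₖ₊₁⌋:
  k=1: m=41, d=26, a=3
  k=2: m=37, d=13, a=6
  k=3: m=41, d=2, a=41
  k=4: m=41, d=13, a=6
  k=5: m=37, d=26, a=3
  k=6: m=41, d=1, a=82
d=1 and a=2a₀=82 at k=6, so the next step gives (m, d) = (41, 26) again — its k=1 value — and the period has length 6.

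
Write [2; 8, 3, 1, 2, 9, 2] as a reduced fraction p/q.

3807/1795

Using pₖ = aₖpₖ₋₁ + pₖ₋₂ and qₖ = aₖqₖ₋₁ + qₖ₋₂:
  k=0: a=2, p=2, q=1
  k=1: a=8, p=17, q=8
  k=2: a=3, p=53, q=25
  k=3: a=1, p=70, q=33
  k=4: a=2, p=193, q=91
  k=5: a=9, p=1807, q=852
  k=6: a=2, p=3807, q=1795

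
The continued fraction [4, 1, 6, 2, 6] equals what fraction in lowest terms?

Using pₖ = aₖpₖ₋₁ + pₖ₋₂ and qₖ = aₖqₖ₋₁ + qₖ₋₂:
  k=0: a=4, p=4, q=1
  k=1: a=1, p=5, q=1
  k=2: a=6, p=34, q=7
  k=3: a=2, p=73, q=15
  k=4: a=6, p=472, q=97

472/97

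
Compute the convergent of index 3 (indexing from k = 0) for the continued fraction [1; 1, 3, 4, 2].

30/17

Using pₖ = aₖpₖ₋₁ + pₖ₋₂, qₖ = aₖqₖ₋₁ + qₖ₋₂ (with p₋₁=1, p₋₂=0, q₋₁=0, q₋₂=1):
  k=0: a=1, p=1, q=1
  k=1: a=1, p=2, q=1
  k=2: a=3, p=7, q=4
  k=3: a=4, p=30, q=17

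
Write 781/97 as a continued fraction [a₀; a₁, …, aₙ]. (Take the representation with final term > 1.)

[8; 19, 2, 2]

781 = 8·97 + 5
97 = 19·5 + 2
5 = 2·2 + 1
2 = 2·1 + 0  (stop)
So 781/97 = [8; 19, 2, 2].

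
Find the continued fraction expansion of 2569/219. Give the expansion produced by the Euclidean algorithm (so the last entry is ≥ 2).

2569 = 11·219 + 160
219 = 1·160 + 59
160 = 2·59 + 42
59 = 1·42 + 17
42 = 2·17 + 8
17 = 2·8 + 1
8 = 8·1 + 0  (stop)
So 2569/219 = [11; 1, 2, 1, 2, 2, 8].

[11; 1, 2, 1, 2, 2, 8]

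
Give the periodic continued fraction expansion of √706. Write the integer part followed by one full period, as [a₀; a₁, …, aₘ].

[26; 1, 1, 3, 26, 3, 1, 1, 52]

a₀ = ⌊√706⌋ = 26.
With m₀=0, d₀=1 and mₖ₊₁ = dₖaₖ − mₖ, dₖ₊₁ = (n − mₖ₊₁²)/dₖ, aₖ₊₁ = ⌊(a₀+mₖ₊₁)/dₖ₊₁⌋:
  k=1: m=26, d=30, a=1
  k=2: m=4, d=23, a=1
  k=3: m=19, d=15, a=3
  k=4: m=26, d=2, a=26
  k=5: m=26, d=15, a=3
  k=6: m=19, d=23, a=1
  k=7: m=4, d=30, a=1
  k=8: m=26, d=1, a=52
d=1 and a=2a₀=52 at k=8, so the next step gives (m, d) = (26, 30) again — its k=1 value — and the period has length 8.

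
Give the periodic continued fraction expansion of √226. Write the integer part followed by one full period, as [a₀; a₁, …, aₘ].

a₀ = ⌊√226⌋ = 15.
With m₀=0, d₀=1 and mₖ₊₁ = dₖaₖ − mₖ, dₖ₊₁ = (n − mₖ₊₁²)/dₖ, aₖ₊₁ = ⌊(a₀+mₖ₊₁)/dₖ₊₁⌋:
  k=1: m=15, d=1, a=30
d=1 and a=2a₀=30 at k=1, so the next step gives (m, d) = (15, 1) again — its k=1 value — and the period has length 1.

[15; 30]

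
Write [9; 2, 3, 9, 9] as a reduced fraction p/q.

Fold from the inside: start with 9/1.
  9 + 1/9 = 82/9
  3 + 9/82 = 255/82
  2 + 82/255 = 592/255
  9 + 255/592 = 5583/592

5583/592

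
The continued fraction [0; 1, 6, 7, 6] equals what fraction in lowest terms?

264/307

Fold from the inside: start with 6/1.
  7 + 1/6 = 43/6
  6 + 6/43 = 264/43
  1 + 43/264 = 307/264
  0 + 264/307 = 264/307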